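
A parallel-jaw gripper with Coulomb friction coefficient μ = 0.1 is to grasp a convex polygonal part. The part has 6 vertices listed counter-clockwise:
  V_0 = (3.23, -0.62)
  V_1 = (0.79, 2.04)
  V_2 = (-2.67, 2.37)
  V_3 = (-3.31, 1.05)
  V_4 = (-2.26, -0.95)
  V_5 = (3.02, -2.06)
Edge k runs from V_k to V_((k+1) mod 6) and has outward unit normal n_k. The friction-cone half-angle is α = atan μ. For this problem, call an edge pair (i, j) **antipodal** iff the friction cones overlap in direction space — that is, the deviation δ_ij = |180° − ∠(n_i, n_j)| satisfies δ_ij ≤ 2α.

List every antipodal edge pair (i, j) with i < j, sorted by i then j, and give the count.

α = atan 0.1 = 5.71°;  2α = 11.42°
n_0 = (+0.7369, +0.6760)
n_1 = (+0.0949, +0.9955)
n_2 = (-0.8998, +0.4363)
n_3 = (-0.8854, -0.4648)
n_4 = (-0.2057, -0.9786)
n_5 = (+0.9895, -0.1443)
  (0,1): δ = 137.98°  ·
  (0,2): δ = 68.40°  ·
  (0,3): δ = 14.83°  ·
  (0,4): δ = 35.60°  ·
  (0,5): δ = 129.17°  ·
  (1,2): δ = 110.42°  ·
  (1,3): δ = 56.85°  ·
  (1,4): δ = 6.42°  ✓
  (1,5): δ = 87.15°  ·
  (2,3): δ = 126.43°  ·
  (2,4): δ = 76.01°  ·
  (2,5): δ = 17.57°  ·
  (3,4): δ = 129.57°  ·
  (3,5): δ = 36.00°  ·
  (4,5): δ = 86.42°  ·
antipodal pairs: 1

count = 1; pairs: (1,4)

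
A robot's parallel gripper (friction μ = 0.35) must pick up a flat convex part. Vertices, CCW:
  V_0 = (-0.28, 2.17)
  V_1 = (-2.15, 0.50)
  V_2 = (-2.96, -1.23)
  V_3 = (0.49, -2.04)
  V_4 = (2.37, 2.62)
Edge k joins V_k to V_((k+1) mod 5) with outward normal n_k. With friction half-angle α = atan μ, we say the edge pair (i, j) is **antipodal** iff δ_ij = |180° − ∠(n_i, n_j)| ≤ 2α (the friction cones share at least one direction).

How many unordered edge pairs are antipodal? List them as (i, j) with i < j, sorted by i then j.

count = 3; pairs: (0,3), (1,3), (2,4)

α = atan 0.35 = 19.29°;  2α = 38.58°
n_0 = (-0.6661, +0.7459)
n_1 = (-0.9056, +0.4240)
n_2 = (-0.2286, -0.9735)
n_3 = (+0.9274, -0.3741)
n_4 = (-0.1674, +0.9859)
  (0,1): δ = 156.86°  ·
  (0,2): δ = 54.98°  ·
  (0,3): δ = 26.26°  ✓
  (0,4): δ = 147.87°  ·
  (1,2): δ = 78.12°  ·
  (1,3): δ = 3.12°  ✓
  (1,4): δ = 124.73°  ·
  (2,3): δ = 98.76°  ·
  (2,4): δ = 22.85°  ✓
  (3,4): δ = 58.39°  ·
antipodal pairs: 3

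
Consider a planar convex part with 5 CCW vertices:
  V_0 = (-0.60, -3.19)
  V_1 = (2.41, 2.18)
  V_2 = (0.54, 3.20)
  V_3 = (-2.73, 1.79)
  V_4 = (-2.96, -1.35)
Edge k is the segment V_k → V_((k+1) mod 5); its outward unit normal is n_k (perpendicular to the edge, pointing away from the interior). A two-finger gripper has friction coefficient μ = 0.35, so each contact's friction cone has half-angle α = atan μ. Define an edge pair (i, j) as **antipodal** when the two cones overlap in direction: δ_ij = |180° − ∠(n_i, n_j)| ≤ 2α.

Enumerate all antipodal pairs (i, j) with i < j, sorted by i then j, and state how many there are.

α = atan 0.35 = 19.29°;  2α = 38.58°
n_0 = (+0.8723, -0.4889)
n_1 = (+0.4789, +0.8779)
n_2 = (-0.3960, +0.9183)
n_3 = (-0.9973, +0.0731)
n_4 = (-0.6149, -0.7886)
  (0,1): δ = 89.34°  ·
  (0,2): δ = 37.40°  ✓
  (0,3): δ = 25.08°  ✓
  (0,4): δ = 81.33°  ·
  (1,2): δ = 128.06°  ·
  (1,3): δ = 65.58°  ·
  (1,4): δ = 9.33°  ✓
  (2,3): δ = 117.51°  ·
  (2,4): δ = 61.27°  ·
  (3,4): δ = 123.75°  ·
antipodal pairs: 3

count = 3; pairs: (0,2), (0,3), (1,4)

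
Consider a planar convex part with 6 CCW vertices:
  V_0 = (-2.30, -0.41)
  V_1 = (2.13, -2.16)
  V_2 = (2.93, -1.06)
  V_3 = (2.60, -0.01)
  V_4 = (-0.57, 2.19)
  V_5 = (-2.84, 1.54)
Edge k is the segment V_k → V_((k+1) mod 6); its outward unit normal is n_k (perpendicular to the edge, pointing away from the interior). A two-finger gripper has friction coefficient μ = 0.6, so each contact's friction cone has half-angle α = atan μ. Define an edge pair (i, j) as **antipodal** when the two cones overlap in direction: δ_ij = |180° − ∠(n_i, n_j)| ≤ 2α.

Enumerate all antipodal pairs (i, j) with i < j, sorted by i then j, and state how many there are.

α = atan 0.6 = 30.96°;  2α = 61.93°
n_0 = (-0.3674, -0.9301)
n_1 = (+0.8087, -0.5882)
n_2 = (+0.9540, +0.2998)
n_3 = (+0.5702, +0.8215)
n_4 = (-0.2753, +0.9614)
n_5 = (-0.9637, -0.2669)
  (0,1): δ = 104.47°  ·
  (0,2): δ = 51.00°  ✓
  (0,3): δ = 13.21°  ✓
  (0,4): δ = 37.53°  ✓
  (0,5): δ = 127.03°  ·
  (1,2): δ = 126.53°  ·
  (1,3): δ = 88.73°  ·
  (1,4): δ = 37.99°  ✓
  (1,5): δ = 51.51°  ✓
  (2,3): δ = 142.21°  ·
  (2,4): δ = 91.47°  ·
  (2,5): δ = 1.97°  ✓
  (3,4): δ = 129.26°  ·
  (3,5): δ = 39.76°  ✓
  (4,5): δ = 90.50°  ·
antipodal pairs: 7

count = 7; pairs: (0,2), (0,3), (0,4), (1,4), (1,5), (2,5), (3,5)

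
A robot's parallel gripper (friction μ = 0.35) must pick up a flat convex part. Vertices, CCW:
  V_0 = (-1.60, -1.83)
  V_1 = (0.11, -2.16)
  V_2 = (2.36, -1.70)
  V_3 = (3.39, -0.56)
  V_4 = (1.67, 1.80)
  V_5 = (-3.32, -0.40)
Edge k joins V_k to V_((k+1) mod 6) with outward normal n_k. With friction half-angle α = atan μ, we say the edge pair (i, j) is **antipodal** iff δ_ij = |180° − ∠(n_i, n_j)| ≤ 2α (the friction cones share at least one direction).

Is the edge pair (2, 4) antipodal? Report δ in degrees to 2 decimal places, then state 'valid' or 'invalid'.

α = atan 0.35 = 19.29°;  2α = 38.58°
edge 2: e_2 = (+1.03, +1.14);  n_2 = (+0.7420, -0.6704)
edge 4: e_4 = (-4.99, -2.20);  n_4 = (-0.4034, +0.9150)
∠(n_2, n_4) = 155.89°
δ = |180° − 155.89°| = 24.11°
24.11° ≤ 2α = 38.58°  →  valid

δ = 24.11°, valid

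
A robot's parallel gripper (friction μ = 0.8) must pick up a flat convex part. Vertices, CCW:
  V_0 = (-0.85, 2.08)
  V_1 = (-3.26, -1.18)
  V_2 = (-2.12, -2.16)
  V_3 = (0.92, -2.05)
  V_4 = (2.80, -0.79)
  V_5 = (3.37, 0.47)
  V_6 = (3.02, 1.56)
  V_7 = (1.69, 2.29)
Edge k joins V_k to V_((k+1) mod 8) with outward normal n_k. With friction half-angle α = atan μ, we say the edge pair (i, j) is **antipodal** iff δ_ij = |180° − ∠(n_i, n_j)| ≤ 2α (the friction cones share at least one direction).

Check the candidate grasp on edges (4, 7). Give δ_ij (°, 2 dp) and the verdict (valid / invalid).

δ = 60.93°, valid

α = atan 0.8 = 38.66°;  2α = 77.32°
edge 4: e_4 = (+0.57, +1.26);  n_4 = (+0.9111, -0.4122)
edge 7: e_7 = (-2.54, -0.21);  n_7 = (-0.0824, +0.9966)
∠(n_4, n_7) = 119.07°
δ = |180° − 119.07°| = 60.93°
60.93° ≤ 2α = 77.32°  →  valid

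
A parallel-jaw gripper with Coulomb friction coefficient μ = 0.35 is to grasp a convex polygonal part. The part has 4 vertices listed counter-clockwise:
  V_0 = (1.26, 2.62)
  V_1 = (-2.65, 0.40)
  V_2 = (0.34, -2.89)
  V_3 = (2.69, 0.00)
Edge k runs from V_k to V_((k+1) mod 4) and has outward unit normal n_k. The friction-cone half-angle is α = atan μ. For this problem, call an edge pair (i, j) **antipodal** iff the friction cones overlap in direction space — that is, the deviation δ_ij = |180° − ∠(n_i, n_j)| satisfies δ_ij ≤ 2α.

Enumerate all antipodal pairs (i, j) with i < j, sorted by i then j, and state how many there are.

α = atan 0.35 = 19.29°;  2α = 38.58°
n_0 = (-0.4937, +0.8696)
n_1 = (-0.7400, -0.6726)
n_2 = (+0.7759, -0.6309)
n_3 = (+0.8778, +0.4791)
  (0,1): δ = 77.32°  ·
  (0,2): δ = 21.30°  ✓
  (0,3): δ = 89.04°  ·
  (1,2): δ = 81.38°  ·
  (1,3): δ = 13.64°  ✓
  (2,3): δ = 112.26°  ·
antipodal pairs: 2

count = 2; pairs: (0,2), (1,3)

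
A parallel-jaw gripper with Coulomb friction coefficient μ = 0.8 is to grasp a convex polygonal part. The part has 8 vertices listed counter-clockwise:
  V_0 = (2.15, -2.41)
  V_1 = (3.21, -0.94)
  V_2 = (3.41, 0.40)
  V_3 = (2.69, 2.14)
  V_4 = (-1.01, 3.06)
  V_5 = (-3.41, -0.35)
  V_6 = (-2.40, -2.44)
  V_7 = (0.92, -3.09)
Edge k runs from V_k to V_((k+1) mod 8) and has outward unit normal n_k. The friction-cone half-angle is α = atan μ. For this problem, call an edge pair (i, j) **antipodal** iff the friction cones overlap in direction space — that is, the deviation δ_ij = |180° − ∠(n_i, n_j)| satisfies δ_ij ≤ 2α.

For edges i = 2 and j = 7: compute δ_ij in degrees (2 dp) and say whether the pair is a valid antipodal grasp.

α = atan 0.8 = 38.66°;  2α = 77.32°
edge 2: e_2 = (-0.72, +1.74);  n_2 = (+0.9240, +0.3824)
edge 7: e_7 = (+1.23, +0.68);  n_7 = (+0.4838, -0.8752)
∠(n_2, n_7) = 83.54°
δ = |180° − 83.54°| = 96.46°
96.46° > 2α = 77.32°  →  invalid

δ = 96.46°, invalid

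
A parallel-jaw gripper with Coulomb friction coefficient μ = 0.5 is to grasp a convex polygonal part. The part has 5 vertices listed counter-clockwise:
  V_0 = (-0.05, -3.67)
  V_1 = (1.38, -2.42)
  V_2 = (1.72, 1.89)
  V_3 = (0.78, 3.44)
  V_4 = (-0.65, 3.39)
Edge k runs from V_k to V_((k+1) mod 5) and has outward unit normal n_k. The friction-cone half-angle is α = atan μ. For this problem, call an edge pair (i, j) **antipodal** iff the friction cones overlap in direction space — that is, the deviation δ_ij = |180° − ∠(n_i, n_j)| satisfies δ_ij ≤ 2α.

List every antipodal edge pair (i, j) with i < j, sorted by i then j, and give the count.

count = 3; pairs: (0,3), (1,4), (2,4)

α = atan 0.5 = 26.57°;  2α = 53.13°
n_0 = (+0.6581, -0.7529)
n_1 = (+0.9969, -0.0786)
n_2 = (+0.8550, +0.5185)
n_3 = (-0.0349, +0.9994)
n_4 = (-0.9964, -0.0847)
  (0,1): δ = 135.67°  ·
  (0,2): δ = 99.92°  ·
  (0,3): δ = 39.16°  ✓
  (0,4): δ = 53.70°  ·
  (1,2): δ = 144.25°  ·
  (1,3): δ = 83.49°  ·
  (1,4): δ = 9.37°  ✓
  (2,3): δ = 119.23°  ·
  (2,4): δ = 26.38°  ✓
  (3,4): δ = 87.14°  ·
antipodal pairs: 3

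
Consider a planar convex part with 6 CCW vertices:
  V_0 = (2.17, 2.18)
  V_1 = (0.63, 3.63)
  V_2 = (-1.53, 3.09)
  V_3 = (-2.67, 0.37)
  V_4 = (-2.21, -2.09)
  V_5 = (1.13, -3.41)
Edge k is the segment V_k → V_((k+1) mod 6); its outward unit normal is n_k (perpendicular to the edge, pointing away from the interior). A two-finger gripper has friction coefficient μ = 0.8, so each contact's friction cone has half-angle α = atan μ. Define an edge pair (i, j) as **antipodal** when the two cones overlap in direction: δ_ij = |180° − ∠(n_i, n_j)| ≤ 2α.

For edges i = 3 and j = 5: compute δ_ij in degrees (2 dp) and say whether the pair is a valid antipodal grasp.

δ = 21.13°, valid

α = atan 0.8 = 38.66°;  2α = 77.32°
edge 3: e_3 = (+0.46, -2.46);  n_3 = (-0.9830, -0.1838)
edge 5: e_5 = (+1.04, +5.59);  n_5 = (+0.9831, -0.1829)
∠(n_3, n_5) = 158.87°
δ = |180° − 158.87°| = 21.13°
21.13° ≤ 2α = 77.32°  →  valid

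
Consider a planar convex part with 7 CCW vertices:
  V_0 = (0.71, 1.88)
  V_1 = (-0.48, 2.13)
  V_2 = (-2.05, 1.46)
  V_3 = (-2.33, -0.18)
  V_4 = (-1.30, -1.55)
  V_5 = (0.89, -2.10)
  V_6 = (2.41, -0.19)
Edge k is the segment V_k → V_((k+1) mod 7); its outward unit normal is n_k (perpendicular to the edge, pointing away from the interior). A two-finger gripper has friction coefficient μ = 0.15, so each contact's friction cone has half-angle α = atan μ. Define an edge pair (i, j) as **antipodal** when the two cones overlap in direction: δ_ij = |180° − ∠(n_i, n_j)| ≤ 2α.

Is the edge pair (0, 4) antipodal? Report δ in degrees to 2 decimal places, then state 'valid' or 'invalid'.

δ = 2.23°, valid

α = atan 0.15 = 8.53°;  2α = 17.06°
edge 0: e_0 = (-1.19, +0.25);  n_0 = (+0.2056, +0.9786)
edge 4: e_4 = (+2.19, -0.55);  n_4 = (-0.2436, -0.9699)
∠(n_0, n_4) = 177.77°
δ = |180° − 177.77°| = 2.23°
2.23° ≤ 2α = 17.06°  →  valid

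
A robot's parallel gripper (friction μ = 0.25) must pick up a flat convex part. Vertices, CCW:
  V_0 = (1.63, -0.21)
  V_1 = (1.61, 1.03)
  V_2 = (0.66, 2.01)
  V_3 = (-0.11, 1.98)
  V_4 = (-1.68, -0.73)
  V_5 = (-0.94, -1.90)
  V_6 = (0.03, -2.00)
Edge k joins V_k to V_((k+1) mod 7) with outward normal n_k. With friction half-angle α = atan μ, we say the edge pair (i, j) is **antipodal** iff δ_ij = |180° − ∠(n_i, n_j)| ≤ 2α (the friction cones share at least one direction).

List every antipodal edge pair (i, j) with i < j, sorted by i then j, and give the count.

α = atan 0.25 = 14.04°;  2α = 28.07°
n_0 = (+0.9999, +0.0161)
n_1 = (+0.7180, +0.6960)
n_2 = (-0.0389, +0.9992)
n_3 = (-0.8653, +0.5013)
n_4 = (-0.8451, -0.5345)
n_5 = (-0.1025, -0.9947)
n_6 = (+0.7456, -0.6664)
  (0,1): δ = 136.81°  ·
  (0,2): δ = 88.69°  ·
  (0,3): δ = 31.01°  ·
  (0,4): δ = 31.39°  ·
  (0,5): δ = 83.19°  ·
  (0,6): δ = 137.28°  ·
  (1,2): δ = 131.88°  ·
  (1,3): δ = 74.19°  ·
  (1,4): δ = 11.80°  ✓
  (1,5): δ = 40.00°  ·
  (1,6): δ = 94.10°  ·
  (2,3): δ = 122.32°  ·
  (2,4): δ = 59.92°  ·
  (2,5): δ = 8.12°  ✓
  (2,6): δ = 45.98°  ·
  (3,4): δ = 117.60°  ·
  (3,5): δ = 65.80°  ·
  (3,6): δ = 11.71°  ✓
  (4,5): δ = 128.20°  ·
  (4,6): δ = 74.10°  ·
  (5,6): δ = 125.91°  ·
antipodal pairs: 3

count = 3; pairs: (1,4), (2,5), (3,6)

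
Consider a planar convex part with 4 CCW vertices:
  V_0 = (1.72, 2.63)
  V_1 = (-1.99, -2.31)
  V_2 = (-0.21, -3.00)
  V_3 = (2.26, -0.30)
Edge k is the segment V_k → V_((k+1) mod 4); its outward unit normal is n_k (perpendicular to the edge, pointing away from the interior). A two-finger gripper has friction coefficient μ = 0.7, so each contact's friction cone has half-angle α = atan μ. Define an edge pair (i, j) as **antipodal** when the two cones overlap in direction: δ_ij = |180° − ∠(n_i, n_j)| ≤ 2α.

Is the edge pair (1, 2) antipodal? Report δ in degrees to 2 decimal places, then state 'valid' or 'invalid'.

α = atan 0.7 = 34.99°;  2α = 69.98°
edge 1: e_1 = (+1.78, -0.69);  n_1 = (-0.3614, -0.9324)
edge 2: e_2 = (+2.47, +2.70);  n_2 = (+0.7378, -0.6750)
∠(n_1, n_2) = 68.74°
δ = |180° − 68.74°| = 111.26°
111.26° > 2α = 69.98°  →  invalid

δ = 111.26°, invalid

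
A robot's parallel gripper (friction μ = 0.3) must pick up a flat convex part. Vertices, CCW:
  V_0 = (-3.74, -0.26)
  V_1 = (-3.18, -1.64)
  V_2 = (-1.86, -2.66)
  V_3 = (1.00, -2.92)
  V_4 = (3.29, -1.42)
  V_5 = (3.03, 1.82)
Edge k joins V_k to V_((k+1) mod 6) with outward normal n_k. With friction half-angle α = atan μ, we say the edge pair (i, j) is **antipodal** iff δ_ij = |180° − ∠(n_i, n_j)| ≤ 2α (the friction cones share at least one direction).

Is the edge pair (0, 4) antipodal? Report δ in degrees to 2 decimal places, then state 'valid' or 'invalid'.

α = atan 0.3 = 16.70°;  2α = 33.40°
edge 0: e_0 = (+0.56, -1.38);  n_0 = (-0.9266, -0.3760)
edge 4: e_4 = (-0.26, +3.24);  n_4 = (+0.9968, +0.0800)
∠(n_0, n_4) = 162.50°
δ = |180° − 162.50°| = 17.50°
17.50° ≤ 2α = 33.40°  →  valid

δ = 17.50°, valid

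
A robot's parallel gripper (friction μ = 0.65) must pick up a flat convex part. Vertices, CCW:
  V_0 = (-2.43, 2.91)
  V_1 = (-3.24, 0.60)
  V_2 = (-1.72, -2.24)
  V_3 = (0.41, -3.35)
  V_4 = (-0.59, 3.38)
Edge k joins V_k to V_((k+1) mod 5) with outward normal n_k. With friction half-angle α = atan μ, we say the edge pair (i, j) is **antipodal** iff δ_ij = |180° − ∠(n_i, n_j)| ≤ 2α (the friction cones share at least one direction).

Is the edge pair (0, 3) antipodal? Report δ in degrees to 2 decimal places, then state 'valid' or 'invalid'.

α = atan 0.65 = 33.02°;  2α = 66.05°
edge 0: e_0 = (-0.81, -2.31);  n_0 = (-0.9437, +0.3309)
edge 3: e_3 = (-1.00, +6.73);  n_3 = (+0.9891, +0.1470)
∠(n_0, n_3) = 152.23°
δ = |180° − 152.23°| = 27.77°
27.77° ≤ 2α = 66.05°  →  valid

δ = 27.77°, valid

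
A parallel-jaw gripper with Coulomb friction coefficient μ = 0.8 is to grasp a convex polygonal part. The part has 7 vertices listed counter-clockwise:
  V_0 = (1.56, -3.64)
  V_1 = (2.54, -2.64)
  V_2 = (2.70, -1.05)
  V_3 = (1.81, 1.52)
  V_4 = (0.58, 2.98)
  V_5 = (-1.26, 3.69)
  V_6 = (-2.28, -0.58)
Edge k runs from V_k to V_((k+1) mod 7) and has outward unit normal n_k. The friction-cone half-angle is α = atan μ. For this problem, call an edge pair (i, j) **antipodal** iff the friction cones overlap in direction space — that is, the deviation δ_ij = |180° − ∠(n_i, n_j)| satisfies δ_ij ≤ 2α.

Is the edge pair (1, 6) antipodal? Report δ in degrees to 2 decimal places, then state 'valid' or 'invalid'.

δ = 57.20°, valid

α = atan 0.8 = 38.66°;  2α = 77.32°
edge 1: e_1 = (+0.16, +1.59);  n_1 = (+0.9950, -0.1001)
edge 6: e_6 = (+3.84, -3.06);  n_6 = (-0.6232, -0.7821)
∠(n_1, n_6) = 122.80°
δ = |180° − 122.80°| = 57.20°
57.20° ≤ 2α = 77.32°  →  valid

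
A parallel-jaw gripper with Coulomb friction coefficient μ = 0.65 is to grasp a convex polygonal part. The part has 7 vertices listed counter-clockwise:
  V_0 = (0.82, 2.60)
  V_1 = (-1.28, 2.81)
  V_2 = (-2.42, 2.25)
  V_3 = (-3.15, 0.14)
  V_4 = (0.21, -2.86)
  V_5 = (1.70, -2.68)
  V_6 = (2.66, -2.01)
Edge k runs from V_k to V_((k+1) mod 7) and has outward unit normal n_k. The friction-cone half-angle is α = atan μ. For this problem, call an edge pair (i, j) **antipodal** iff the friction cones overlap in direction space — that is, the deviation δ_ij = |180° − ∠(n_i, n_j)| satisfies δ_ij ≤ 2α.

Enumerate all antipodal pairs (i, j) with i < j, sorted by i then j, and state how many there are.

α = atan 0.65 = 33.02°;  2α = 66.05°
n_0 = (+0.0995, +0.9950)
n_1 = (-0.4409, +0.8976)
n_2 = (-0.9450, +0.3270)
n_3 = (-0.6660, -0.7459)
n_4 = (+0.1199, -0.9928)
n_5 = (+0.5723, -0.8200)
n_6 = (+0.9288, +0.3707)
  (0,1): δ = 148.13°  ·
  (0,2): δ = 103.37°  ·
  (0,3): δ = 36.05°  ✓
  (0,4): δ = 12.60°  ✓
  (0,5): δ = 40.62°  ✓
  (0,6): δ = 117.47°  ·
  (1,2): δ = 135.25°  ·
  (1,3): δ = 67.92°  ·
  (1,4): δ = 19.27°  ✓
  (1,5): δ = 8.75°  ✓
  (1,6): δ = 85.60°  ·
  (2,3): δ = 112.68°  ·
  (2,4): δ = 64.03°  ✓
  (2,5): δ = 36.00°  ✓
  (2,6): δ = 40.84°  ✓
  (3,4): δ = 131.35°  ·
  (3,5): δ = 103.33°  ·
  (3,6): δ = 26.48°  ✓
  (4,5): δ = 151.98°  ·
  (4,6): δ = 75.13°  ·
  (5,6): δ = 103.15°  ·
antipodal pairs: 9

count = 9; pairs: (0,3), (0,4), (0,5), (1,4), (1,5), (2,4), (2,5), (2,6), (3,6)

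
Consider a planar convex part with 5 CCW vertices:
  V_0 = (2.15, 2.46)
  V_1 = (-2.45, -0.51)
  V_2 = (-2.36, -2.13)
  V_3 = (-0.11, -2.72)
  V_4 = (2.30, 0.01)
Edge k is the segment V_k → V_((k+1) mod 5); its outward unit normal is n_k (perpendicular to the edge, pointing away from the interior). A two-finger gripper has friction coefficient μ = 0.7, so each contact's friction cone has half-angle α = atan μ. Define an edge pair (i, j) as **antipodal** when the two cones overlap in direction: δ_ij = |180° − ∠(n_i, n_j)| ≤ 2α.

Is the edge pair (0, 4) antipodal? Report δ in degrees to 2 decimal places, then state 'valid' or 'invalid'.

α = atan 0.7 = 34.99°;  2α = 69.98°
edge 0: e_0 = (-4.60, -2.97);  n_0 = (-0.5424, +0.8401)
edge 4: e_4 = (-0.15, +2.45);  n_4 = (+0.9981, +0.0611)
∠(n_0, n_4) = 119.34°
δ = |180° − 119.34°| = 60.66°
60.66° ≤ 2α = 69.98°  →  valid

δ = 60.66°, valid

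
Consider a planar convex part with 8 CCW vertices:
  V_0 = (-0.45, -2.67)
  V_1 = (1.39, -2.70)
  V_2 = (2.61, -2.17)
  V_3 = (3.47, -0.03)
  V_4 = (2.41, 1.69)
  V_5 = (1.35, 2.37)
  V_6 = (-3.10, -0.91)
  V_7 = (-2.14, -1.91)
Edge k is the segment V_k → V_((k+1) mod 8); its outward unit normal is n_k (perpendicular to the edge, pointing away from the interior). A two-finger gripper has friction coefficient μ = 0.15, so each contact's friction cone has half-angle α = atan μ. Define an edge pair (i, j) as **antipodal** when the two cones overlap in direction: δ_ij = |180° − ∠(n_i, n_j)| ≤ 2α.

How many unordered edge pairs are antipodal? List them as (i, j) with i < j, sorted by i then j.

count = 4; pairs: (1,5), (3,6), (4,6), (4,7)

α = atan 0.15 = 8.53°;  2α = 17.06°
n_0 = (-0.0163, -0.9999)
n_1 = (+0.3985, -0.9172)
n_2 = (+0.9279, -0.3729)
n_3 = (+0.8513, +0.5246)
n_4 = (+0.5400, +0.8417)
n_5 = (-0.5933, +0.8050)
n_6 = (-0.7214, -0.6925)
n_7 = (-0.4101, -0.9120)
  (0,1): δ = 155.58°  ·
  (0,2): δ = 110.96°  ·
  (0,3): δ = 57.42°  ·
  (0,4): δ = 31.75°  ·
  (0,5): δ = 37.33°  ·
  (0,6): δ = 134.76°  ·
  (0,7): δ = 156.72°  ·
  (1,2): δ = 135.38°  ·
  (1,3): δ = 81.84°  ·
  (1,4): δ = 56.16°  ·
  (1,5): δ = 12.91°  ✓
  (1,6): δ = 110.35°  ·
  (1,7): δ = 132.30°  ·
  (2,3): δ = 126.46°  ·
  (2,4): δ = 100.79°  ·
  (2,5): δ = 31.71°  ·
  (2,6): δ = 65.72°  ·
  (2,7): δ = 87.68°  ·
  (3,4): δ = 154.33°  ·
  (3,5): δ = 85.25°  ·
  (3,6): δ = 12.19°  ✓
  (3,7): δ = 34.14°  ·
  (4,5): δ = 110.93°  ·
  (4,6): δ = 13.49°  ✓
  (4,7): δ = 8.47°  ✓
  (5,6): δ = 82.56°  ·
  (5,7): δ = 60.61°  ·
  (6,7): δ = 158.04°  ·
antipodal pairs: 4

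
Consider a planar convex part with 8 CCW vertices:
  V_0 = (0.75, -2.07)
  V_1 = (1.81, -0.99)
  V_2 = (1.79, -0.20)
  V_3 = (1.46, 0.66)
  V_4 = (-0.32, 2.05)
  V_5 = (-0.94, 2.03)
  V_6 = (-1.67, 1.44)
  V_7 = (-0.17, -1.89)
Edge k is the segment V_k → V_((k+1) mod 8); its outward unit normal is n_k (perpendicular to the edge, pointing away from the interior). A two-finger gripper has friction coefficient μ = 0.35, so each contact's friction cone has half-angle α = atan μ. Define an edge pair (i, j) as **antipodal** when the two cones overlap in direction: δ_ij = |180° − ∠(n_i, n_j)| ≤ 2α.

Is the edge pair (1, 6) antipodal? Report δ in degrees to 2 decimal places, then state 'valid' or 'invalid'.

δ = 22.80°, valid

α = atan 0.35 = 19.29°;  2α = 38.58°
edge 1: e_1 = (-0.02, +0.79);  n_1 = (+0.9997, +0.0253)
edge 6: e_6 = (+1.50, -3.33);  n_6 = (-0.9118, -0.4107)
∠(n_1, n_6) = 157.20°
δ = |180° − 157.20°| = 22.80°
22.80° ≤ 2α = 38.58°  →  valid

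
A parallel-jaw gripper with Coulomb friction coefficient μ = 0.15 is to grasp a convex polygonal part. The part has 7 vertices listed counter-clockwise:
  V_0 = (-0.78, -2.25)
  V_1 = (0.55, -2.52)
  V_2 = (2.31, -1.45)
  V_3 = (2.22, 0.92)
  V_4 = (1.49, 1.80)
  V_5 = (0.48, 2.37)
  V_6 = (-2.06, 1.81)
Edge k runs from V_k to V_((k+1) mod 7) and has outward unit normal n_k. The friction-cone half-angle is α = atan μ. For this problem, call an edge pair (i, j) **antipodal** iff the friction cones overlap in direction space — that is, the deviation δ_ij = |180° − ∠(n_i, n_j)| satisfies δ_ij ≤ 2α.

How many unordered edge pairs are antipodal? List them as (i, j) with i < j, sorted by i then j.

α = atan 0.15 = 8.53°;  2α = 17.06°
n_0 = (-0.1989, -0.9800)
n_1 = (+0.5195, -0.8545)
n_2 = (+0.9993, +0.0379)
n_3 = (+0.7697, +0.6385)
n_4 = (+0.4915, +0.8709)
n_5 = (-0.2153, +0.9765)
n_6 = (-0.9537, -0.3007)
  (0,1): δ = 137.23°  ·
  (0,2): δ = 76.35°  ·
  (0,3): δ = 38.85°  ·
  (0,4): δ = 17.96°  ·
  (0,5): δ = 23.91°  ·
  (0,6): δ = 118.97°  ·
  (1,2): δ = 119.12°  ·
  (1,3): δ = 81.62°  ·
  (1,4): δ = 60.74°  ·
  (1,5): δ = 18.86°  ·
  (1,6): δ = 76.20°  ·
  (2,3): δ = 142.50°  ·
  (2,4): δ = 121.61°  ·
  (2,5): δ = 79.74°  ·
  (2,6): δ = 15.32°  ✓
  (3,4): δ = 159.12°  ·
  (3,5): δ = 117.24°  ·
  (3,6): δ = 22.18°  ·
  (4,5): δ = 138.13°  ·
  (4,6): δ = 43.06°  ·
  (5,6): δ = 84.93°  ·
antipodal pairs: 1

count = 1; pairs: (2,6)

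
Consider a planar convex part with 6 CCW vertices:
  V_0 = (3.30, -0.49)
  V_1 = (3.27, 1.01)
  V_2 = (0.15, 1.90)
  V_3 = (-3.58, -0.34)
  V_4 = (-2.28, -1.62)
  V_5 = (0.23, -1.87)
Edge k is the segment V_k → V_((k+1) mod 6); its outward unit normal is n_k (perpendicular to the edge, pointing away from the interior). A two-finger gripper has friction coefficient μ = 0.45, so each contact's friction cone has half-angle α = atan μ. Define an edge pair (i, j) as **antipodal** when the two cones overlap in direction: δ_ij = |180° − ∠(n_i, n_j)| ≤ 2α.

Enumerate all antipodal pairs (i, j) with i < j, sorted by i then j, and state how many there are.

count = 6; pairs: (0,3), (1,3), (1,4), (1,5), (2,4), (2,5)

α = atan 0.45 = 24.23°;  2α = 48.46°
n_0 = (+0.9998, +0.0200)
n_1 = (+0.2743, +0.9616)
n_2 = (-0.5148, +0.8573)
n_3 = (-0.7016, -0.7126)
n_4 = (-0.0991, -0.9951)
n_5 = (+0.4100, -0.9121)
  (0,1): δ = 107.07°  ·
  (0,2): δ = 60.16°  ·
  (0,3): δ = 44.30°  ✓
  (0,4): δ = 83.17°  ·
  (0,5): δ = 113.06°  ·
  (1,2): δ = 133.09°  ·
  (1,3): δ = 28.63°  ✓
  (1,4): δ = 10.23°  ✓
  (1,5): δ = 40.13°  ✓
  (2,3): δ = 75.54°  ·
  (2,4): δ = 36.67°  ✓
  (2,5): δ = 6.78°  ✓
  (3,4): δ = 141.13°  ·
  (3,5): δ = 111.24°  ·
  (4,5): δ = 150.11°  ·
antipodal pairs: 6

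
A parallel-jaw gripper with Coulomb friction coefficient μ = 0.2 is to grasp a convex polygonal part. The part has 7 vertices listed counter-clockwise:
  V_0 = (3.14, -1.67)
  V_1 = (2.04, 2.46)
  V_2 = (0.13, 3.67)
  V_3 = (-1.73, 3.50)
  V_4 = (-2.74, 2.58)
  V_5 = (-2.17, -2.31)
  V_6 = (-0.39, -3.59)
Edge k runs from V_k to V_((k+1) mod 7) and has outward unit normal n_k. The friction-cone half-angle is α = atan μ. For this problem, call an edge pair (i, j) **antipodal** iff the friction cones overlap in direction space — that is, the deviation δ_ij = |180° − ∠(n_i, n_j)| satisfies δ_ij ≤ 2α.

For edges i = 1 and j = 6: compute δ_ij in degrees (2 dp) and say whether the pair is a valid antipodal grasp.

α = atan 0.2 = 11.31°;  2α = 22.62°
edge 1: e_1 = (-1.91, +1.21);  n_1 = (+0.5352, +0.8448)
edge 6: e_6 = (+3.53, +1.92);  n_6 = (+0.4778, -0.8785)
∠(n_1, n_6) = 119.10°
δ = |180° − 119.10°| = 60.90°
60.90° > 2α = 22.62°  →  invalid

δ = 60.90°, invalid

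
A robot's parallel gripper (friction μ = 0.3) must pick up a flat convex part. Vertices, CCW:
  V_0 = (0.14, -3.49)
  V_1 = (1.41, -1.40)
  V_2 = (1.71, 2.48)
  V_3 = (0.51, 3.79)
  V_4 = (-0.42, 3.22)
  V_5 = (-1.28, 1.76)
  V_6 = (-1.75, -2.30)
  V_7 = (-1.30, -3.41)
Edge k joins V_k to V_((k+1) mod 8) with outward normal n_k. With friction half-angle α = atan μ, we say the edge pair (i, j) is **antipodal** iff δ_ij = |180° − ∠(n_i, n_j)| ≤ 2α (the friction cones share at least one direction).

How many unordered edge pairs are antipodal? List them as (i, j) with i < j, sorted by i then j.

α = atan 0.3 = 16.70°;  2α = 33.40°
n_0 = (+0.8546, -0.5193)
n_1 = (+0.9970, -0.0771)
n_2 = (+0.7374, +0.6755)
n_3 = (-0.5226, +0.8526)
n_4 = (-0.8616, +0.5075)
n_5 = (-0.9934, +0.1150)
n_6 = (-0.9267, -0.3757)
n_7 = (-0.0555, -0.9985)
  (0,1): δ = 153.14°  ·
  (0,2): δ = 106.22°  ·
  (0,3): δ = 27.21°  ✓
  (0,4): δ = 0.79°  ✓
  (0,5): δ = 24.68°  ✓
  (0,6): δ = 53.35°  ·
  (0,7): δ = 118.11°  ·
  (1,2): δ = 133.09°  ·
  (1,3): δ = 54.07°  ·
  (1,4): δ = 26.08°  ✓
  (1,5): δ = 2.18°  ✓
  (1,6): δ = 26.49°  ✓
  (1,7): δ = 91.24°  ·
  (2,3): δ = 100.99°  ·
  (2,4): δ = 72.99°  ·
  (2,5): δ = 49.09°  ·
  (2,6): δ = 20.42°  ✓
  (2,7): δ = 44.33°  ·
  (3,4): δ = 152.00°  ·
  (3,5): δ = 128.11°  ·
  (3,6): δ = 99.44°  ·
  (3,7): δ = 34.68°  ·
  (4,5): δ = 156.10°  ·
  (4,6): δ = 127.43°  ·
  (4,7): δ = 62.68°  ·
  (5,6): δ = 151.33°  ·
  (5,7): δ = 86.58°  ·
  (6,7): δ = 115.25°  ·
antipodal pairs: 7

count = 7; pairs: (0,3), (0,4), (0,5), (1,4), (1,5), (1,6), (2,6)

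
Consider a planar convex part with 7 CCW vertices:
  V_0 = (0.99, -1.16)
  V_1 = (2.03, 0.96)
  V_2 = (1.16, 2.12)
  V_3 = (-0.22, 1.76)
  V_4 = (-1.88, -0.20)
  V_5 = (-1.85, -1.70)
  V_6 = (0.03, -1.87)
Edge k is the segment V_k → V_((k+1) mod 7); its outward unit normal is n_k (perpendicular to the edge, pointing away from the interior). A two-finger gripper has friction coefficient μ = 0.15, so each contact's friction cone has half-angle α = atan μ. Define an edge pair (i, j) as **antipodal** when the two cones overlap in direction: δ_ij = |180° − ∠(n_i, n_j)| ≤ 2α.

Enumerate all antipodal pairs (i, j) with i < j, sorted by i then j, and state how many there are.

α = atan 0.15 = 8.53°;  2α = 17.06°
n_0 = (+0.8978, -0.4404)
n_1 = (+0.8000, +0.6000)
n_2 = (-0.2524, +0.9676)
n_3 = (-0.7631, +0.6463)
n_4 = (-0.9998, -0.0200)
n_5 = (-0.0901, -0.9959)
n_6 = (+0.5946, -0.8040)
  (0,1): δ = 117.00°  ·
  (0,2): δ = 49.25°  ·
  (0,3): δ = 14.13°  ✓
  (0,4): δ = 27.28°  ·
  (0,5): δ = 110.96°  ·
  (0,6): δ = 152.62°  ·
  (1,2): δ = 112.25°  ·
  (1,3): δ = 77.13°  ·
  (1,4): δ = 35.72°  ·
  (1,5): δ = 47.96°  ·
  (1,6): δ = 89.62°  ·
  (2,3): δ = 144.88°  ·
  (2,4): δ = 103.48°  ·
  (2,5): δ = 19.79°  ·
  (2,6): δ = 21.87°  ·
  (3,4): δ = 138.59°  ·
  (3,5): δ = 54.90°  ·
  (3,6): δ = 13.25°  ✓
  (4,5): δ = 96.31°  ·
  (4,6): δ = 54.66°  ·
  (5,6): δ = 138.35°  ·
antipodal pairs: 2

count = 2; pairs: (0,3), (3,6)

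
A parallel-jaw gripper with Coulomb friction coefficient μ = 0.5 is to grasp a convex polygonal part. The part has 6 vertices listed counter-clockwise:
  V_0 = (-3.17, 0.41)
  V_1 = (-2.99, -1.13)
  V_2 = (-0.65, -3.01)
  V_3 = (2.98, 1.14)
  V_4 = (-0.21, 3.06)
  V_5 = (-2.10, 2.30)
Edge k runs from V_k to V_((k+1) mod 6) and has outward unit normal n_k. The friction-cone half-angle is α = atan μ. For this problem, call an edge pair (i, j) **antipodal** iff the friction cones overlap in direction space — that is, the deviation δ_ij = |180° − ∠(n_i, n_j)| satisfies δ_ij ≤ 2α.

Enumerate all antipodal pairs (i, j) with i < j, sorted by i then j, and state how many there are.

α = atan 0.5 = 26.57°;  2α = 53.13°
n_0 = (-0.9932, -0.1161)
n_1 = (-0.6263, -0.7796)
n_2 = (+0.7527, -0.6584)
n_3 = (+0.5157, +0.8568)
n_4 = (-0.3731, +0.9278)
n_5 = (-0.8702, +0.4927)
  (0,1): δ = 135.45°  ·
  (0,2): δ = 47.84°  ✓
  (0,3): δ = 52.29°  ✓
  (0,4): δ = 105.24°  ·
  (0,5): δ = 143.82°  ·
  (1,2): δ = 92.40°  ·
  (1,3): δ = 7.74°  ✓
  (1,4): δ = 60.68°  ·
  (1,5): δ = 99.26°  ·
  (2,3): δ = 79.87°  ·
  (2,4): δ = 26.92°  ✓
  (2,5): δ = 11.66°  ✓
  (3,4): δ = 127.05°  ·
  (3,5): δ = 88.47°  ·
  (4,5): δ = 141.42°  ·
antipodal pairs: 5

count = 5; pairs: (0,2), (0,3), (1,3), (2,4), (2,5)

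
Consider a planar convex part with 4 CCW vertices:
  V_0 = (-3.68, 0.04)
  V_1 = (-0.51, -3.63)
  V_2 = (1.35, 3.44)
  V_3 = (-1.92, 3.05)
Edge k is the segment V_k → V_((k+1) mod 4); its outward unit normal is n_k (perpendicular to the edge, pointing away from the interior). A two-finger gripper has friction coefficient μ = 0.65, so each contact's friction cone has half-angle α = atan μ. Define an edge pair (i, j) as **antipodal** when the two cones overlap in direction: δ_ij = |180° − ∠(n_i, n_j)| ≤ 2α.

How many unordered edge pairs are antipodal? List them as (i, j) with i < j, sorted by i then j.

count = 3; pairs: (0,1), (0,2), (1,3)

α = atan 0.65 = 33.02°;  2α = 66.05°
n_0 = (-0.7568, -0.6537)
n_1 = (+0.9671, -0.2544)
n_2 = (-0.1184, +0.9930)
n_3 = (-0.8633, +0.5048)
  (0,1): δ = 55.56°  ✓
  (0,2): δ = 55.98°  ✓
  (0,3): δ = 108.87°  ·
  (1,2): δ = 68.46°  ·
  (1,3): δ = 15.58°  ✓
  (2,3): δ = 127.12°  ·
antipodal pairs: 3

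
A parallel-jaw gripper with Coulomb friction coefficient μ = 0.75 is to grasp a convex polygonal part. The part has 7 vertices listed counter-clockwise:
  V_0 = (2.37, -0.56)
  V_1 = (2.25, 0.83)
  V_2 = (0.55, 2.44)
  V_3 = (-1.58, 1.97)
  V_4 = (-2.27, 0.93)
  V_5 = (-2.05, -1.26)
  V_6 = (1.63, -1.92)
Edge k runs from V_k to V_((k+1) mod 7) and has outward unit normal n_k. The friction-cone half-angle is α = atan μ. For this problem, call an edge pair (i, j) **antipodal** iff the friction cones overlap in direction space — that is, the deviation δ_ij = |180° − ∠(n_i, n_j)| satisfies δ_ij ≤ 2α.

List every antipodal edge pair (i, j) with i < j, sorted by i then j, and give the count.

α = atan 0.75 = 36.87°;  2α = 73.74°
n_0 = (+0.9963, +0.0860)
n_1 = (+0.6876, +0.7261)
n_2 = (-0.2155, +0.9765)
n_3 = (-0.8333, +0.5528)
n_4 = (-0.9950, -0.1000)
n_5 = (-0.1765, -0.9843)
n_6 = (+0.8784, -0.4779)
  (0,1): δ = 138.38°  ·
  (0,2): δ = 82.49°  ·
  (0,3): δ = 38.50°  ✓
  (0,4): δ = 0.80°  ✓
  (0,5): δ = 74.90°  ·
  (0,6): δ = 146.51°  ·
  (1,2): δ = 124.11°  ·
  (1,3): δ = 80.12°  ·
  (1,4): δ = 40.82°  ✓
  (1,5): δ = 33.27°  ✓
  (1,6): δ = 104.89°  ·
  (2,3): δ = 136.01°  ·
  (2,4): δ = 96.71°  ·
  (2,5): δ = 22.61°  ✓
  (2,6): δ = 49.01°  ✓
  (3,4): δ = 140.70°  ·
  (3,5): δ = 66.61°  ✓
  (3,6): δ = 5.01°  ✓
  (4,5): δ = 105.90°  ·
  (4,6): δ = 34.29°  ✓
  (5,6): δ = 108.38°  ·
antipodal pairs: 9

count = 9; pairs: (0,3), (0,4), (1,4), (1,5), (2,5), (2,6), (3,5), (3,6), (4,6)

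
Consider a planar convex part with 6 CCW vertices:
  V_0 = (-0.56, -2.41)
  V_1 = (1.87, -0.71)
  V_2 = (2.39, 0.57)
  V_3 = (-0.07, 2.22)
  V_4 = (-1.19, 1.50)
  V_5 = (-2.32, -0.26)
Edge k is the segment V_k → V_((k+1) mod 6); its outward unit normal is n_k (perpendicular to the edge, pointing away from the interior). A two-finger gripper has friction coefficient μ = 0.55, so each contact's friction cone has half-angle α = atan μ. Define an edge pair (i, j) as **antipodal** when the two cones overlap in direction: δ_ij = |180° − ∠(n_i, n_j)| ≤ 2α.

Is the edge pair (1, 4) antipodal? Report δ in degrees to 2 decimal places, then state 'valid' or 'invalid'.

α = atan 0.55 = 28.81°;  2α = 57.62°
edge 1: e_1 = (+0.52, +1.28);  n_1 = (+0.9265, -0.3764)
edge 4: e_4 = (-1.13, -1.76);  n_4 = (-0.8415, +0.5403)
∠(n_1, n_4) = 169.41°
δ = |180° − 169.41°| = 10.59°
10.59° ≤ 2α = 57.62°  →  valid

δ = 10.59°, valid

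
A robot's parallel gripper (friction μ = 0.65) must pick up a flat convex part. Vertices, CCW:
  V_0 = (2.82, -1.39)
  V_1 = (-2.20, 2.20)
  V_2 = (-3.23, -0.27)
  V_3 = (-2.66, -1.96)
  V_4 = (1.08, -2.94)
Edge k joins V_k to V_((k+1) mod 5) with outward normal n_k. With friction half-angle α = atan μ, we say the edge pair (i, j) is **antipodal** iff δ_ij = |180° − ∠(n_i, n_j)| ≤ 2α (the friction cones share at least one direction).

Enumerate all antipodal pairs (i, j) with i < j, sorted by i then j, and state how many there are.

α = atan 0.65 = 33.02°;  2α = 66.05°
n_0 = (+0.5817, +0.8134)
n_1 = (-0.9230, +0.3849)
n_2 = (-0.9476, -0.3196)
n_3 = (-0.2535, -0.9673)
n_4 = (+0.6652, -0.7467)
  (0,1): δ = 77.07°  ·
  (0,2): δ = 35.79°  ✓
  (0,3): δ = 20.89°  ✓
  (0,4): δ = 77.26°  ·
  (1,2): δ = 138.73°  ·
  (1,3): δ = 82.05°  ·
  (1,4): δ = 25.67°  ✓
  (2,3): δ = 123.32°  ·
  (2,4): δ = 66.94°  ·
  (3,4): δ = 123.62°  ·
antipodal pairs: 3

count = 3; pairs: (0,2), (0,3), (1,4)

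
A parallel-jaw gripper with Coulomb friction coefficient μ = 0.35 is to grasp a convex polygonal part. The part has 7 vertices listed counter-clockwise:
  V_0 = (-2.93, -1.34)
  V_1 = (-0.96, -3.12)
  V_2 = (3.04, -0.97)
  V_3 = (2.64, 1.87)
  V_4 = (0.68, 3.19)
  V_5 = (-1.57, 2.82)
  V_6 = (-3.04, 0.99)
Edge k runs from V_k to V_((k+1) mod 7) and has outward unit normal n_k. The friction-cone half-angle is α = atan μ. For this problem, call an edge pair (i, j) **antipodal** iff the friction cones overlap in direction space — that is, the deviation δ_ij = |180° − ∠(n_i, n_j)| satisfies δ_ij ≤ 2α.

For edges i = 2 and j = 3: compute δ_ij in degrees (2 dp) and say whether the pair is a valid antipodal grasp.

α = atan 0.35 = 19.29°;  2α = 38.58°
edge 2: e_2 = (-0.40, +2.84);  n_2 = (+0.9902, +0.1395)
edge 3: e_3 = (-1.96, +1.32);  n_3 = (+0.5586, +0.8294)
∠(n_2, n_3) = 48.02°
δ = |180° − 48.02°| = 131.98°
131.98° > 2α = 38.58°  →  invalid

δ = 131.98°, invalid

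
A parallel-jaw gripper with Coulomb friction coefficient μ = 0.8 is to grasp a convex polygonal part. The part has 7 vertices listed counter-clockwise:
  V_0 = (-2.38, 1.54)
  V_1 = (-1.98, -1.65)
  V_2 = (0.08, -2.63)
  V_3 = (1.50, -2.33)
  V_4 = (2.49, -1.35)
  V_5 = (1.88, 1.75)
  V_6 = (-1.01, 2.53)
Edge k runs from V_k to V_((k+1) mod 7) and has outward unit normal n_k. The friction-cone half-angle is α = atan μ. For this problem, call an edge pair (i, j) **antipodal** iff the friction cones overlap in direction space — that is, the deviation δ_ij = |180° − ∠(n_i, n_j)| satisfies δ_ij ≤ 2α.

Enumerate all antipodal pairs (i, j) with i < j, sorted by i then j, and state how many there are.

count = 11; pairs: (0,3), (0,4), (0,5), (1,4), (1,5), (1,6), (2,5), (2,6), (3,5), (3,6), (4,6)

α = atan 0.8 = 38.66°;  2α = 77.32°
n_0 = (-0.9922, -0.1244)
n_1 = (-0.4296, -0.9030)
n_2 = (+0.2067, -0.9784)
n_3 = (+0.7035, -0.7107)
n_4 = (+0.9812, +0.1931)
n_5 = (+0.2606, +0.9655)
n_6 = (-0.5857, +0.8105)
  (0,1): δ = 122.59°  ·
  (0,2): δ = 85.22°  ·
  (0,3): δ = 52.44°  ✓
  (0,4): δ = 3.98°  ✓
  (0,5): δ = 67.75°  ✓
  (0,6): δ = 118.71°  ·
  (1,2): δ = 142.63°  ·
  (1,3): δ = 109.85°  ·
  (1,4): δ = 53.43°  ✓
  (1,5): δ = 10.34°  ✓
  (1,6): δ = 61.29°  ✓
  (2,3): δ = 147.22°  ·
  (2,4): δ = 90.80°  ·
  (2,5): δ = 27.03°  ✓
  (2,6): δ = 23.92°  ✓
  (3,4): δ = 123.58°  ·
  (3,5): δ = 59.81°  ✓
  (3,6): δ = 8.86°  ✓
  (4,5): δ = 116.24°  ·
  (4,6): δ = 65.28°  ✓
  (5,6): δ = 129.04°  ·
antipodal pairs: 11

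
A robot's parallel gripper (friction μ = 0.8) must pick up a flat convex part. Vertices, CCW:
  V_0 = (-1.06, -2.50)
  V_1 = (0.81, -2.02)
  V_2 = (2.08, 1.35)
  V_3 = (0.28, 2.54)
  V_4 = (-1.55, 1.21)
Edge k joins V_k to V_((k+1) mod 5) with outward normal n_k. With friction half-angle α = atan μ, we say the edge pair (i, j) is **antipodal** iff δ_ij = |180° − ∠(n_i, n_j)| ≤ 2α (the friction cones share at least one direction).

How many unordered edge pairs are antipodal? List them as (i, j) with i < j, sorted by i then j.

count = 5; pairs: (0,2), (0,3), (1,3), (1,4), (2,4)

α = atan 0.8 = 38.66°;  2α = 77.32°
n_0 = (+0.2486, -0.9686)
n_1 = (+0.9358, -0.3526)
n_2 = (+0.5515, +0.8342)
n_3 = (-0.5879, +0.8089)
n_4 = (-0.9914, -0.1309)
  (0,1): δ = 125.05°  ·
  (0,2): δ = 47.87°  ✓
  (0,3): δ = 21.61°  ✓
  (0,4): δ = 83.13°  ·
  (1,2): δ = 102.82°  ·
  (1,3): δ = 33.34°  ✓
  (1,4): δ = 28.17°  ✓
  (2,3): δ = 110.52°  ·
  (2,4): δ = 49.01°  ✓
  (3,4): δ = 118.48°  ·
antipodal pairs: 5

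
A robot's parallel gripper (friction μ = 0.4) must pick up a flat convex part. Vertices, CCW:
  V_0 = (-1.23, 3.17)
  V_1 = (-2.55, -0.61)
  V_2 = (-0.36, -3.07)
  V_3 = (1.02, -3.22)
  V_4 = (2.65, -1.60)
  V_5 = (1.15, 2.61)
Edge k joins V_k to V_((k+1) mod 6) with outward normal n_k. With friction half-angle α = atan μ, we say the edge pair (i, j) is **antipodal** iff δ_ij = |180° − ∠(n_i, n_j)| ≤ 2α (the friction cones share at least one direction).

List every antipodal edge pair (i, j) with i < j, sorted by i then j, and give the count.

α = atan 0.4 = 21.80°;  2α = 43.60°
n_0 = (-0.9441, +0.3297)
n_1 = (-0.7469, -0.6649)
n_2 = (-0.1081, -0.9941)
n_3 = (+0.7049, -0.7093)
n_4 = (+0.9420, +0.3356)
n_5 = (+0.2290, +0.9734)
  (0,1): δ = 119.07°  ·
  (0,2): δ = 76.95°  ·
  (0,3): δ = 25.93°  ✓
  (0,4): δ = 38.86°  ✓
  (0,5): δ = 96.01°  ·
  (1,2): δ = 137.88°  ·
  (1,3): δ = 86.85°  ·
  (1,4): δ = 22.07°  ✓
  (1,5): δ = 35.08°  ✓
  (2,3): δ = 128.97°  ·
  (2,4): δ = 64.19°  ·
  (2,5): δ = 7.04°  ✓
  (3,4): δ = 115.21°  ·
  (3,5): δ = 58.06°  ·
  (4,5): δ = 122.85°  ·
antipodal pairs: 5

count = 5; pairs: (0,3), (0,4), (1,4), (1,5), (2,5)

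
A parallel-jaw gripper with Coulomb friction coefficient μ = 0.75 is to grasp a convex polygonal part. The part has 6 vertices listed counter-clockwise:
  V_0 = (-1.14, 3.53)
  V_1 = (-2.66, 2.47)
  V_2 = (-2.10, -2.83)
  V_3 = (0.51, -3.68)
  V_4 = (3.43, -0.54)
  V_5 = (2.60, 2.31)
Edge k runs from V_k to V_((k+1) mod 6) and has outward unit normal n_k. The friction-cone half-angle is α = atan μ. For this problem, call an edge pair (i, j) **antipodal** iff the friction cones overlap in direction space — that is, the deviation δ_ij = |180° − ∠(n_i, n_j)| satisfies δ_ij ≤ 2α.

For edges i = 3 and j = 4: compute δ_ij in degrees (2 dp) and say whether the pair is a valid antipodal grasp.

α = atan 0.75 = 36.87°;  2α = 73.74°
edge 3: e_3 = (+2.92, +3.14);  n_3 = (+0.7323, -0.6810)
edge 4: e_4 = (-0.83, +2.85);  n_4 = (+0.9601, +0.2796)
∠(n_3, n_4) = 59.16°
δ = |180° − 59.16°| = 120.84°
120.84° > 2α = 73.74°  →  invalid

δ = 120.84°, invalid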